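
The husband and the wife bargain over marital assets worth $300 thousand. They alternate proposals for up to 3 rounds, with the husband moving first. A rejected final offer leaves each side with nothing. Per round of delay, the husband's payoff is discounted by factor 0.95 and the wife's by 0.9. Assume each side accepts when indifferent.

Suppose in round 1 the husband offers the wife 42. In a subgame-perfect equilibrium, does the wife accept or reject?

Round 3 (the husband proposes): the wife will accept anything ≥ 0, so the husband offers 0 and keeps 300.
Round 2 (the wife proposes): the husband can get 300 next round, worth 0.95 × 300 = 285 now; the wife offers that and keeps 15.
So by rejecting in round 1, the wife gets 15 next round, worth 0.9 × 15 = 13.5 now.
Offer 42 ≥ 13.5, so the wife accepts.

Accept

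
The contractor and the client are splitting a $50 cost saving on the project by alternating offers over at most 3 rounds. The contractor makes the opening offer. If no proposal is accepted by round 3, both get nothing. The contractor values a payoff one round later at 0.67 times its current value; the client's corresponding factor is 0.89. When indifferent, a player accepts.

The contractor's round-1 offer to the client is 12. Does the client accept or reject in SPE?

Work out the client's continuation value if the offer is rejected.
Round 3 (the contractor proposes): the client will accept anything ≥ 0, so the contractor offers 0 and keeps 50.
Round 2 (the client proposes): the contractor can get 50 next round, worth 0.67 × 50 = 33.5 now, so the client offers 33.5, keeping 16.5.
So by rejecting in round 1, the client gets 16.5 next round, worth 0.89 × 16.5 = 14.685 now.
Offer 12 < 14.685, so the client rejects.

Reject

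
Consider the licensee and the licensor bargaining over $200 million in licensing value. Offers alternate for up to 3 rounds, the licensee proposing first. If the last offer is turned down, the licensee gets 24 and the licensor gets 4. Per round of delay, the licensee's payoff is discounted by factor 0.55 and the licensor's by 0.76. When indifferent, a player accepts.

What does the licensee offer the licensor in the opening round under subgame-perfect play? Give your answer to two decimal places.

70.07

Round 3 (the licensee proposes): the licensor gets 4 if talks fail, so the licensee offers 4 and keeps 196.
Round 2 (the licensor proposes): the licensee can get 196 next round, worth 0.55 × 196 = 107.8 now, so the licensor offers 107.8, keeping 92.2.
Round 1 (the licensee proposes): the licensor can get 92.2 next round, worth 0.76 × 92.2 = 70.072 now; the licensee offers that and keeps 129.928.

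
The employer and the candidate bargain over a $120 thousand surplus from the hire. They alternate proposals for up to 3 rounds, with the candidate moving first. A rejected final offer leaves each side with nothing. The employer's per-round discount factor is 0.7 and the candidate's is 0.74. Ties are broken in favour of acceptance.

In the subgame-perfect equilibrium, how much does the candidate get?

Round 3 (the candidate proposes): rejection yields 0 for the employer; the candidate offers 0 and keeps 120.
Round 2 (the employer proposes): the candidate can get 120 next round, worth 0.74 × 120 = 88.8 now; the employer offers that and keeps 31.2.
Round 1 (the candidate proposes): the employer can get 31.2 next round, worth 0.7 × 31.2 = 21.84 now. The candidate offers 21.84 and keeps 120 − 21.84 = 98.16.

98.16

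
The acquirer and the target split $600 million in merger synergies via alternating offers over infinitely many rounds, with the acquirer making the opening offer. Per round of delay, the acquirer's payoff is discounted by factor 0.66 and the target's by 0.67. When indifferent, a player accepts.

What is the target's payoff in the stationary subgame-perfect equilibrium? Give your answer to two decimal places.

245.03

In a stationary SPE each proposer offers the other exactly their discounted continuation value.
If the acquirer keeps x when proposing and the target keeps y when proposing, then x = 600 − 0.67y and y = 600 − 0.66x.
Solving: x = 600(1 − 0.67) / (1 − 0.66·0.67) = 198 / 0.5578 ≈ 354.9659.
The target gets 600 − 354.9659 ≈ 245.0341.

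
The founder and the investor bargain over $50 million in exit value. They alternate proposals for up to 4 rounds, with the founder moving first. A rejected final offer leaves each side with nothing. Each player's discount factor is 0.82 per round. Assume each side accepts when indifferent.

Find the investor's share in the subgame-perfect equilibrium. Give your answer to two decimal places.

Work backward from the last round.
Round 4 (the investor proposes): rejection yields 0 for the founder; the investor offers 0 and keeps 50.
Round 3 (the founder proposes): the investor can get 50 next round, worth 0.82 × 50 = 41 now; the founder offers that and keeps 9.
Round 2 (the investor proposes): the founder can get 9 next round, worth 0.82 × 9 = 7.38 now, so the investor offers 7.38, keeping 42.62.
Round 1 (the founder proposes): the investor can get 42.62 next round, worth 0.82 × 42.62 = 34.9484 now; the founder offers that and keeps 15.0516.

34.95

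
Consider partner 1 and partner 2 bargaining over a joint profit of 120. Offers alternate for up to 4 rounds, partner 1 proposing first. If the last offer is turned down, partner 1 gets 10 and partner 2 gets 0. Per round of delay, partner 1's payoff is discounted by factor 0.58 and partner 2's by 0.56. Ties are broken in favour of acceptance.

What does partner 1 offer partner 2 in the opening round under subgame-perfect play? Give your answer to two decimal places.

Round 4 (partner 2 proposes): partner 1 gets 10 if talks fail, so partner 2 offers 10 and keeps 110.
Round 3 (partner 1 proposes): partner 2 can get 110 next round, worth 0.56 × 110 = 61.6 now. Partner 1 offers 61.6 and keeps 120 − 61.6 = 58.4.
Round 2 (partner 2 proposes): partner 1 can get 58.4 next round, worth 0.58 × 58.4 = 33.872 now, so partner 2 offers 33.872, keeping 86.128.
Round 1 (partner 1 proposes): partner 2 can get 86.128 next round, worth 0.56 × 86.128 = 48.23168 now. Partner 1 offers 48.23168 and keeps 120 − 48.23168 = 71.76832.

48.23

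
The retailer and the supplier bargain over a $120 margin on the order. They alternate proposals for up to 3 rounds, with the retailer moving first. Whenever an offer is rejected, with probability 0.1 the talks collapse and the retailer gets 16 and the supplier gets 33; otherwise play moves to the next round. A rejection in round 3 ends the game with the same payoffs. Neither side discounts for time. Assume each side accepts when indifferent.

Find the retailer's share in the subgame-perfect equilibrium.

80.61

By backward induction:
Round 3 (the retailer proposes): the supplier gets 33 if talks fail, so the retailer offers 33 and keeps 87.
Round 2 (the supplier proposes): rejecting gives the retailer an expected 0.9 × 87 + 0.1 × 16 = 79.9. The supplier offers 79.9 and keeps 120 − 79.9 = 40.1.
Round 1 (the retailer proposes): rejecting gives the supplier an expected 0.9 × 40.1 + 0.1 × 33 = 39.39, so the retailer offers 39.39, keeping 80.61.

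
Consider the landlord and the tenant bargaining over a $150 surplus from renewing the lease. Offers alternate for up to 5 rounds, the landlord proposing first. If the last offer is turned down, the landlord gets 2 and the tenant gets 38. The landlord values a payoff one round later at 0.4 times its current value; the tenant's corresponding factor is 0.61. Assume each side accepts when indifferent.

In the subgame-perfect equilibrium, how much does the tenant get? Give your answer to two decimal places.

Round 5 (the landlord proposes): the tenant gets 38 if talks fail, so the landlord offers 38 and keeps 112.
Round 4 (the tenant proposes): the landlord can get 112 next round, worth 0.4 × 112 = 44.8 now, so the tenant offers 44.8, keeping 105.2.
Round 3 (the landlord proposes): the tenant can get 105.2 next round, worth 0.61 × 105.2 = 64.172 now. The landlord offers 64.172 and keeps 150 − 64.172 = 85.828.
Round 2 (the tenant proposes): the landlord can get 85.828 next round, worth 0.4 × 85.828 = 34.3312 now. The tenant offers 34.3312 and keeps 150 − 34.3312 = 115.6688.
Round 1 (the landlord proposes): the tenant can get 115.6688 next round, worth 0.61 × 115.6688 = 70.557968 now. The landlord offers 70.557968 and keeps 150 − 70.557968 = 79.442032.

70.56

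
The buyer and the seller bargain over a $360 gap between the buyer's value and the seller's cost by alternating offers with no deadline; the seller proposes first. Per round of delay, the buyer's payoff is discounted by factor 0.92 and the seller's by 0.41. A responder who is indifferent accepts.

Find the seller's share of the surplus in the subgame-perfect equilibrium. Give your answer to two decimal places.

When the seller proposes, the buyer accepts any offer worth at least 0.92 times what the buyer would get by proposing next round; and vice versa.
This gives x = 360 − 0.92y and y = 360 − 0.41x, where x and y are each side's share when it proposes.
Hence (1 − 0.92·0.41)x = 360(1 − 0.92), i.e. 0.6228·x = 28.8.
x ≈ 46.2428; the buyer's share is 360 − x ≈ 313.7572.

46.24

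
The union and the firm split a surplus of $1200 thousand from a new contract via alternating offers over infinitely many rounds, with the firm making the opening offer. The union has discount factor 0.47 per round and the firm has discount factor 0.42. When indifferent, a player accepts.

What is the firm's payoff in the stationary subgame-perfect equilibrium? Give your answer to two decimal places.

In a stationary SPE each proposer offers the other exactly their discounted continuation value.
If the firm keeps x when proposing and the union keeps y when proposing, then x = 1200 − 0.47y and y = 1200 − 0.42x.
Solving: x = 1200(1 − 0.47) / (1 − 0.42·0.47) = 636 / 0.8026 ≈ 792.4246.
The union gets 1200 − 792.4246 ≈ 407.5754.

792.42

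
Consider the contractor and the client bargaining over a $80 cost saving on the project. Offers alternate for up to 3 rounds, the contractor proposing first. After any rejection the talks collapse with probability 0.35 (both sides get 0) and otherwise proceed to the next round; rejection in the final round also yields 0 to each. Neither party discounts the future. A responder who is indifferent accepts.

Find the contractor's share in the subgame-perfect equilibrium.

Round 3 (the contractor proposes): rejection yields 0 for the client; the contractor offers 0 and keeps 80.
Round 2 (the client proposes): rejecting gives the contractor an expected 0.65 × 80 = 52, so the client offers 52, keeping 28.
Round 1 (the contractor proposes): rejecting gives the client an expected 0.65 × 28 = 18.2; the contractor offers that and keeps 61.8.

61.8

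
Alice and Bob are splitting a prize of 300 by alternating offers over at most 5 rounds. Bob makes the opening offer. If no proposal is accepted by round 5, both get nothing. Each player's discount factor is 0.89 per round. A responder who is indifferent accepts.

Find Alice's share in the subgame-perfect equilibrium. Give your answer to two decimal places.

52.63

Work backward from the last round.
Round 5 (Bob proposes): Alice will accept anything ≥ 0, so Bob offers 0 and keeps 300.
Round 4 (Alice proposes): Bob can get 300 next round, worth 0.89 × 300 = 267 now; Alice offers that and keeps 33.
Round 3 (Bob proposes): Alice can get 33 next round, worth 0.89 × 33 = 29.37 now. Bob offers 29.37 and keeps 300 − 29.37 = 270.63.
Round 2 (Alice proposes): Bob can get 270.63 next round, worth 0.89 × 270.63 = 240.8607 now, so Alice offers 240.8607, keeping 59.1393.
Round 1 (Bob proposes): Alice can get 59.1393 next round, worth 0.89 × 59.1393 = 52.633977 now. Bob offers 52.633977 and keeps 300 − 52.633977 = 247.366023.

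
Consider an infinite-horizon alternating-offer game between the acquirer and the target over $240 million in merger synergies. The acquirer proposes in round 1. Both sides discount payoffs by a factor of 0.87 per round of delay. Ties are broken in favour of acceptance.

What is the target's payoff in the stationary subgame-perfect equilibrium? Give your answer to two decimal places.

When the acquirer proposes, the target accepts any offer worth at least 0.87 times what the target would get by proposing next round; and vice versa.
This gives x = 240 − 0.87y and y = 240 − 0.87x, where x and y are each side's share when it proposes.
Hence (1 − 0.87·0.87)x = 240(1 − 0.87), i.e. 0.2431·x = 31.2.
x ≈ 128.3422; the target's share is 240 − x ≈ 111.6578.

111.66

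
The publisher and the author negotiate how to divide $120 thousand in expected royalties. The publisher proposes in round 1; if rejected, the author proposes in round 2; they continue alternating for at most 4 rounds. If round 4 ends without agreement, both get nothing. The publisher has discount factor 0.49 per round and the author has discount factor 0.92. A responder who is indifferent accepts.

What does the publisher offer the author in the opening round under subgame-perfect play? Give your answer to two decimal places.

By backward induction:
Round 4 (the author proposes): the publisher will accept anything ≥ 0, so the author offers 0 and keeps 120.
Round 3 (the publisher proposes): the author can get 120 next round, worth 0.92 × 120 = 110.4 now. The publisher offers 110.4 and keeps 120 − 110.4 = 9.6.
Round 2 (the author proposes): the publisher can get 9.6 next round, worth 0.49 × 9.6 = 4.704 now, so the author offers 4.704, keeping 115.296.
Round 1 (the publisher proposes): the author can get 115.296 next round, worth 0.92 × 115.296 = 106.07232 now. The publisher offers 106.07232 and keeps 120 − 106.07232 = 13.92768.

106.07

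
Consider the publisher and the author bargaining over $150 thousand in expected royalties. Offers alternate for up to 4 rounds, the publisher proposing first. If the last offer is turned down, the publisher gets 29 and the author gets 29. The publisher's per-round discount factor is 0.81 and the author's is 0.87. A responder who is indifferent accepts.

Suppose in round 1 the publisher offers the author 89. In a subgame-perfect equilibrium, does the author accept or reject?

Work out the author's continuation value if the offer is rejected.
Round 4 (the author proposes): the publisher gets 29 if talks fail, so the author offers 29 and keeps 121.
Round 3 (the publisher proposes): the author can get 121 next round, worth 0.87 × 121 = 105.27 now; the publisher offers that and keeps 44.73.
Round 2 (the author proposes): the publisher can get 44.73 next round, worth 0.81 × 44.73 = 36.2313 now. The author offers 36.2313 and keeps 150 − 36.2313 = 113.7687.
So by rejecting in round 1, the author gets 113.7687 next round, worth 0.87 × 113.7687 = 98.978769 now.
Offer 89 < 98.978769, so the author rejects.

Reject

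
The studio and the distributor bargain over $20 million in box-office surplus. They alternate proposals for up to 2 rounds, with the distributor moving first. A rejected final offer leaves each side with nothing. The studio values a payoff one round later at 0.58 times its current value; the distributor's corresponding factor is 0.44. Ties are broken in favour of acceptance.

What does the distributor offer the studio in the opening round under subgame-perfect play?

11.6

Round 2 (the studio proposes): the distributor will accept anything ≥ 0, so the studio offers 0 and keeps 20.
Round 1 (the distributor proposes): the studio can get 20 next round, worth 0.58 × 20 = 11.6 now; the distributor offers that and keeps 8.4.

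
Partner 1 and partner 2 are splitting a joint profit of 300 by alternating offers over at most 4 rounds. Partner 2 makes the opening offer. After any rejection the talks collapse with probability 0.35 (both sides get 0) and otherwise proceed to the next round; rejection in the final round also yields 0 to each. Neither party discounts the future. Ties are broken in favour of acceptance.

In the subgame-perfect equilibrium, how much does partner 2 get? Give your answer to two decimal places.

149.36

Round 4 (partner 1 proposes): rejection yields 0 for partner 2; partner 1 offers 0 and keeps 300.
Round 3 (partner 2 proposes): rejecting gives partner 1 an expected 0.65 × 300 = 195; partner 2 offers that and keeps 105.
Round 2 (partner 1 proposes): rejecting gives partner 2 an expected 0.65 × 105 = 68.25, so partner 1 offers 68.25, keeping 231.75.
Round 1 (partner 2 proposes): rejecting gives partner 1 an expected 0.65 × 231.75 = 150.6375, so partner 2 offers 150.6375, keeping 149.3625.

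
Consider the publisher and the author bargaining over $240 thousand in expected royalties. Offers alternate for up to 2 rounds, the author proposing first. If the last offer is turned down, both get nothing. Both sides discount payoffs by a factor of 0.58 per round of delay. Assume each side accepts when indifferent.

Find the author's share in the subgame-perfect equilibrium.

Round 2 (the publisher proposes): rejection yields 0 for the author; the publisher offers 0 and keeps 240.
Round 1 (the author proposes): the publisher can get 240 next round, worth 0.58 × 240 = 139.2 now, so the author offers 139.2, keeping 100.8.

100.8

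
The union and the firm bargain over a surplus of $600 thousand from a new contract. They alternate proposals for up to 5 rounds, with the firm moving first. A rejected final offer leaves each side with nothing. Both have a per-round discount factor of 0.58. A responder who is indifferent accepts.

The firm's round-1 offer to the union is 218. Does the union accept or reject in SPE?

Work out the union's continuation value if the offer is rejected.
Round 5 (the firm proposes): the union will accept anything ≥ 0, so the firm offers 0 and keeps 600.
Round 4 (the union proposes): the firm can get 600 next round, worth 0.58 × 600 = 348 now, so the union offers 348, keeping 252.
Round 3 (the firm proposes): the union can get 252 next round, worth 0.58 × 252 = 146.16 now, so the firm offers 146.16, keeping 453.84.
Round 2 (the union proposes): the firm can get 453.84 next round, worth 0.58 × 453.84 = 263.2272 now. The union offers 263.2272 and keeps 600 − 263.2272 = 336.7728.
So by rejecting in round 1, the union gets 336.7728 next round, worth 0.58 × 336.7728 = 195.328224 now.
Offer 218 ≥ 195.328224, so the union accepts.

Accept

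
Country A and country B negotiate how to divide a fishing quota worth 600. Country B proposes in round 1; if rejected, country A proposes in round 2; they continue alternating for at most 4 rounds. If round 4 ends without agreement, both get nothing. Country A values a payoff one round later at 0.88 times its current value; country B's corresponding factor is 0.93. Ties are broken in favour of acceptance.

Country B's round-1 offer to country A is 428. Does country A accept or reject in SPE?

Work out country A's continuation value if the offer is rejected.
Round 4 (country A proposes): country B will accept anything ≥ 0, so country A offers 0 and keeps 600.
Round 3 (country B proposes): country A can get 600 next round, worth 0.88 × 600 = 528 now, so country B offers 528, keeping 72.
Round 2 (country A proposes): country B can get 72 next round, worth 0.93 × 72 = 66.96 now; country A offers that and keeps 533.04.
So by rejecting in round 1, country A gets 533.04 next round, worth 0.88 × 533.04 = 469.0752 now.
Offer 428 < 469.0752, so country A rejects.

Reject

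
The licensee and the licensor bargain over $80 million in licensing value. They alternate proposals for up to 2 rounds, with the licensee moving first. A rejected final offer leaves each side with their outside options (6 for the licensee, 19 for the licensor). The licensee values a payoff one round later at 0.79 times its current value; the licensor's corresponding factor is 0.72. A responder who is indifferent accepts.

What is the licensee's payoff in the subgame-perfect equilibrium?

26.72

Round 2 (the licensor proposes): the licensee gets 6 if talks fail, so the licensor offers 6 and keeps 74.
Round 1 (the licensee proposes): the licensor can get 74 next round, worth 0.72 × 74 = 53.28 now. The licensee offers 53.28 and keeps 80 − 53.28 = 26.72.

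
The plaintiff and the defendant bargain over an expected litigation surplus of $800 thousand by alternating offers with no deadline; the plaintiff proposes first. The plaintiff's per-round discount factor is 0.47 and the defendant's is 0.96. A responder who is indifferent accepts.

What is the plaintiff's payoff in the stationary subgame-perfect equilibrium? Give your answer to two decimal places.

58.31

Let x be the plaintiff's share when the plaintiff proposes and y be the defendant's share when the defendant proposes.
The defendant accepts iff offered ≥ 0.96·y, so x = 800 − 0.96y. Symmetrically y = 800 − 0.47x.
Substituting: x = 800 − 0.96(800 − 0.47x), giving x(1 − 0.47·0.96) = 800(1 − 0.96).
So x = 800 × 0.04 / 0.5488 ≈ 58.3090, and the defendant receives 800 − x ≈ 741.6910.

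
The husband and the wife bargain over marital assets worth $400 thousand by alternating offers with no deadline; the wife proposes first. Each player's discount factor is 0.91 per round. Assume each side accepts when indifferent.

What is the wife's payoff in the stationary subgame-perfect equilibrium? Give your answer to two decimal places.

209.42

Let x be the wife's share when the wife proposes and y be the husband's share when the husband proposes.
The husband accepts iff offered ≥ 0.91·y, so x = 400 − 0.91y. Symmetrically y = 400 − 0.91x.
Substituting: x = 400 − 0.91(400 − 0.91x), giving x(1 − 0.91·0.91) = 400(1 − 0.91).
So x = 400 × 0.09 / 0.1719 ≈ 209.4241, and the husband receives 400 − x ≈ 190.5759.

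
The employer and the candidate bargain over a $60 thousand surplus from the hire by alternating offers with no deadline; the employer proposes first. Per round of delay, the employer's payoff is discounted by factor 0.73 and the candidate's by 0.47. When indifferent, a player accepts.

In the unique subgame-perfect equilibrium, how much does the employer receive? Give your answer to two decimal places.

48.41

In a stationary SPE each proposer offers the other exactly their discounted continuation value.
If the employer keeps x when proposing and the candidate keeps y when proposing, then x = 60 − 0.47y and y = 60 − 0.73x.
Solving: x = 60(1 − 0.47) / (1 − 0.73·0.47) = 31.8 / 0.6569 ≈ 48.4092.
The candidate gets 60 − 48.4092 ≈ 11.5908.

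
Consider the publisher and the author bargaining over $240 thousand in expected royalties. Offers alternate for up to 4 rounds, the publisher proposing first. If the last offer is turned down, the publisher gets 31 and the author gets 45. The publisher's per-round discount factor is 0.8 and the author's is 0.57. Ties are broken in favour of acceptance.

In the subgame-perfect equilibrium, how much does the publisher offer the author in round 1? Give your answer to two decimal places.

81.68

Round 4 (the author proposes): the publisher gets 31 if talks fail, so the author offers 31 and keeps 209.
Round 3 (the publisher proposes): the author can get 209 next round, worth 0.57 × 209 = 119.13 now; the publisher offers that and keeps 120.87.
Round 2 (the author proposes): the publisher can get 120.87 next round, worth 0.8 × 120.87 = 96.696 now, so the author offers 96.696, keeping 143.304.
Round 1 (the publisher proposes): the author can get 143.304 next round, worth 0.57 × 143.304 = 81.68328 now; the publisher offers that and keeps 158.31672.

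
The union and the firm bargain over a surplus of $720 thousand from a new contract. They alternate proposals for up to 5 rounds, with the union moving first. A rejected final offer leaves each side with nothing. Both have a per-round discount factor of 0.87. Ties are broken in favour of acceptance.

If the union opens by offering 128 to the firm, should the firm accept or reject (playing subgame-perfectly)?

Reject

Round 5 (the union proposes): rejection yields 0 for the firm; the union offers 0 and keeps 720.
Round 4 (the firm proposes): the union can get 720 next round, worth 0.87 × 720 = 626.4 now. The firm offers 626.4 and keeps 720 − 626.4 = 93.6.
Round 3 (the union proposes): the firm can get 93.6 next round, worth 0.87 × 93.6 = 81.432 now. The union offers 81.432 and keeps 720 − 81.432 = 638.568.
Round 2 (the firm proposes): the union can get 638.568 next round, worth 0.87 × 638.568 = 555.55416 now. The firm offers 555.55416 and keeps 720 − 555.55416 = 164.44584.
So by rejecting in round 1, the firm gets 164.44584 next round, worth 0.87 × 164.44584 = 143.0678808 now.
Offer 128 < 143.0678808, so the firm rejects.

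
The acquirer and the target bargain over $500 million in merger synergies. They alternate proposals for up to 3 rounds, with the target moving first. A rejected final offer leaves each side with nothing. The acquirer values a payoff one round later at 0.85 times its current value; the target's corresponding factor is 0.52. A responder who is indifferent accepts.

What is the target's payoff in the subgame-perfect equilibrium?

296

By backward induction:
Round 3 (the target proposes): rejection yields 0 for the acquirer; the target offers 0 and keeps 500.
Round 2 (the acquirer proposes): the target can get 500 next round, worth 0.52 × 500 = 260 now. The acquirer offers 260 and keeps 500 − 260 = 240.
Round 1 (the target proposes): the acquirer can get 240 next round, worth 0.85 × 240 = 204 now; the target offers that and keeps 296.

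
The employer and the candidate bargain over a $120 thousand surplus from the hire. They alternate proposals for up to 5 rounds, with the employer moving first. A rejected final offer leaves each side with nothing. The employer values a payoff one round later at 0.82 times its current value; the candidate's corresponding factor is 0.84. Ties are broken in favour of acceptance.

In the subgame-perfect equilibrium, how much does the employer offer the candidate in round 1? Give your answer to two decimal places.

30.64

Work backward from the last round.
Round 5 (the employer proposes): rejection yields 0 for the candidate; the employer offers 0 and keeps 120.
Round 4 (the candidate proposes): the employer can get 120 next round, worth 0.82 × 120 = 98.4 now. The candidate offers 98.4 and keeps 120 − 98.4 = 21.6.
Round 3 (the employer proposes): the candidate can get 21.6 next round, worth 0.84 × 21.6 = 18.144 now, so the employer offers 18.144, keeping 101.856.
Round 2 (the candidate proposes): the employer can get 101.856 next round, worth 0.82 × 101.856 = 83.52192 now, so the candidate offers 83.52192, keeping 36.47808.
Round 1 (the employer proposes): the candidate can get 36.47808 next round, worth 0.84 × 36.47808 = 30.6415872 now, so the employer offers 30.6415872, keeping 89.3584128.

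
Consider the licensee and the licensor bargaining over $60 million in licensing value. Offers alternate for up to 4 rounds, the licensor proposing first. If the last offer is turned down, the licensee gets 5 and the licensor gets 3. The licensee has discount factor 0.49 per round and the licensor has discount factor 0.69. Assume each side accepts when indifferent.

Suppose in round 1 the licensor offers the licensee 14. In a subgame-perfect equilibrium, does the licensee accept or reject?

Round 4 (the licensee proposes): the licensor gets 3 if talks fail, so the licensee offers 3 and keeps 57.
Round 3 (the licensor proposes): the licensee can get 57 next round, worth 0.49 × 57 = 27.93 now. The licensor offers 27.93 and keeps 60 − 27.93 = 32.07.
Round 2 (the licensee proposes): the licensor can get 32.07 next round, worth 0.69 × 32.07 = 22.1283 now; the licensee offers that and keeps 37.8717.
So by rejecting in round 1, the licensee gets 37.8717 next round, worth 0.49 × 37.8717 = 18.557133 now.
Offer 14 < 18.557133, so the licensee rejects.

Reject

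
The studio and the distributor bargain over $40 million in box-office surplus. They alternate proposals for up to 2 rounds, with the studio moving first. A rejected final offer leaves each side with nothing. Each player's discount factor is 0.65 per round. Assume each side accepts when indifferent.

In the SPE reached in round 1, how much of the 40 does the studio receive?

Round 2 (the distributor proposes): the studio will accept anything ≥ 0, so the distributor offers 0 and keeps 40.
Round 1 (the studio proposes): the distributor can get 40 next round, worth 0.65 × 40 = 26 now, so the studio offers 26, keeping 14.

14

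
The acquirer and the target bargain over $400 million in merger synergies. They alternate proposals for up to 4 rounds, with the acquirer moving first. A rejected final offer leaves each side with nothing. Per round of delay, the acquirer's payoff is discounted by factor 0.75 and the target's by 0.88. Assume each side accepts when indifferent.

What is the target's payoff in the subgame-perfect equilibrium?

Round 4 (the target proposes): rejection yields 0 for the acquirer; the target offers 0 and keeps 400.
Round 3 (the acquirer proposes): the target can get 400 next round, worth 0.88 × 400 = 352 now. The acquirer offers 352 and keeps 400 − 352 = 48.
Round 2 (the target proposes): the acquirer can get 48 next round, worth 0.75 × 48 = 36 now, so the target offers 36, keeping 364.
Round 1 (the acquirer proposes): the target can get 364 next round, worth 0.88 × 364 = 320.32 now, so the acquirer offers 320.32, keeping 79.68.

320.32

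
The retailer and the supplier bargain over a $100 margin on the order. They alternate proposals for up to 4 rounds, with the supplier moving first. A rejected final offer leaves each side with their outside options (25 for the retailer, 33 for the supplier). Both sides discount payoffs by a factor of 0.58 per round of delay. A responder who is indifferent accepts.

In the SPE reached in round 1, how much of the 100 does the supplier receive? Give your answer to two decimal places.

62.57

By backward induction:
Round 4 (the retailer proposes): the supplier gets 33 if talks fail, so the retailer offers 33 and keeps 67.
Round 3 (the supplier proposes): the retailer can get 67 next round, worth 0.58 × 67 = 38.86 now, so the supplier offers 38.86, keeping 61.14.
Round 2 (the retailer proposes): the supplier can get 61.14 next round, worth 0.58 × 61.14 = 35.4612 now, so the retailer offers 35.4612, keeping 64.5388.
Round 1 (the supplier proposes): the retailer can get 64.5388 next round, worth 0.58 × 64.5388 = 37.432504 now. The supplier offers 37.432504 and keeps 100 − 37.432504 = 62.567496.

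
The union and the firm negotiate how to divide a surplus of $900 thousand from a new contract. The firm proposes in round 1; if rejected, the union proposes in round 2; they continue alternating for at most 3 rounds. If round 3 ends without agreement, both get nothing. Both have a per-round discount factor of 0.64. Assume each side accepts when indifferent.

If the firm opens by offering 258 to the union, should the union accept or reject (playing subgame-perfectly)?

Work out the union's continuation value if the offer is rejected.
Round 3 (the firm proposes): the union will accept anything ≥ 0, so the firm offers 0 and keeps 900.
Round 2 (the union proposes): the firm can get 900 next round, worth 0.64 × 900 = 576 now. The union offers 576 and keeps 900 − 576 = 324.
So by rejecting in round 1, the union gets 324 next round, worth 0.64 × 324 = 207.36 now.
Offer 258 ≥ 207.36, so the union accepts.

Accept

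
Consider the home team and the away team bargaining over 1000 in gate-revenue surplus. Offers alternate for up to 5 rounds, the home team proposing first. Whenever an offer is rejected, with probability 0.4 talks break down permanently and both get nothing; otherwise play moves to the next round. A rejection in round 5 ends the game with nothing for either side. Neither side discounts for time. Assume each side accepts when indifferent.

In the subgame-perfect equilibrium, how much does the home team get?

By backward induction:
Round 5 (the home team proposes): rejection yields 0 for the away team; the home team offers 0 and keeps 1000.
Round 4 (the away team proposes): rejecting gives the home team an expected 0.6 × 1000 = 600, so the away team offers 600, keeping 400.
Round 3 (the home team proposes): rejecting gives the away team an expected 0.6 × 400 = 240; the home team offers that and keeps 760.
Round 2 (the away team proposes): rejecting gives the home team an expected 0.6 × 760 = 456, so the away team offers 456, keeping 544.
Round 1 (the home team proposes): rejecting gives the away team an expected 0.6 × 544 = 326.4; the home team offers that and keeps 673.6.

673.6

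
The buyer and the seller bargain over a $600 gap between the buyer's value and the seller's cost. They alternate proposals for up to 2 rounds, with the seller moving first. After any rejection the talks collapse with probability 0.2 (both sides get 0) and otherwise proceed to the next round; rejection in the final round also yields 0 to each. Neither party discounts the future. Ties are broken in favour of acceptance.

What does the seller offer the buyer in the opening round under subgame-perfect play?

Round 2 (the buyer proposes): the seller will accept anything ≥ 0, so the buyer offers 0 and keeps 600.
Round 1 (the seller proposes): rejecting gives the buyer an expected 0.8 × 600 = 480. The seller offers 480 and keeps 600 − 480 = 120.

480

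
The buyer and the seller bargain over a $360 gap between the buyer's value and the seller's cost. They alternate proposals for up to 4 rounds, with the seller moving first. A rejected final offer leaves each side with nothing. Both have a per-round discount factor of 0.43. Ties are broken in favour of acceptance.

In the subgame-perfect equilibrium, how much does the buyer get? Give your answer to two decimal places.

116.86

Round 4 (the buyer proposes): rejection yields 0 for the seller; the buyer offers 0 and keeps 360.
Round 3 (the seller proposes): the buyer can get 360 next round, worth 0.43 × 360 = 154.8 now, so the seller offers 154.8, keeping 205.2.
Round 2 (the buyer proposes): the seller can get 205.2 next round, worth 0.43 × 205.2 = 88.236 now; the buyer offers that and keeps 271.764.
Round 1 (the seller proposes): the buyer can get 271.764 next round, worth 0.43 × 271.764 = 116.85852 now; the seller offers that and keeps 243.14148.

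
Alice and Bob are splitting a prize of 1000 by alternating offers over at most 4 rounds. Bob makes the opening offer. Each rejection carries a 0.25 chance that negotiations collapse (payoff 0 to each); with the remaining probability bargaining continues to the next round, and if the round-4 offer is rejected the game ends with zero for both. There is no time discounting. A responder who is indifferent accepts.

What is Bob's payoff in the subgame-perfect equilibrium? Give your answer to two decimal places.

Round 4 (Alice proposes): rejection yields 0 for Bob; Alice offers 0 and keeps 1000.
Round 3 (Bob proposes): rejecting gives Alice an expected 0.75 × 1000 = 750, so Bob offers 750, keeping 250.
Round 2 (Alice proposes): rejecting gives Bob an expected 0.75 × 250 = 187.5, so Alice offers 187.5, keeping 812.5.
Round 1 (Bob proposes): rejecting gives Alice an expected 0.75 × 812.5 = 609.375; Bob offers that and keeps 390.625.

390.63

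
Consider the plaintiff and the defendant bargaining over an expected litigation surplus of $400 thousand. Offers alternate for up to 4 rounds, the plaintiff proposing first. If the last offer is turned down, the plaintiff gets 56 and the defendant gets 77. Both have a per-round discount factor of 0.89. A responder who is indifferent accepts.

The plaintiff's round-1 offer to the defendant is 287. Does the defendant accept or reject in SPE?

Round 4 (the defendant proposes): the plaintiff gets 56 if talks fail, so the defendant offers 56 and keeps 344.
Round 3 (the plaintiff proposes): the defendant can get 344 next round, worth 0.89 × 344 = 306.16 now. The plaintiff offers 306.16 and keeps 400 − 306.16 = 93.84.
Round 2 (the defendant proposes): the plaintiff can get 93.84 next round, worth 0.89 × 93.84 = 83.5176 now, so the defendant offers 83.5176, keeping 316.4824.
So by rejecting in round 1, the defendant gets 316.4824 next round, worth 0.89 × 316.4824 = 281.669336 now.
Offer 287 ≥ 281.669336, so the defendant accepts.

Accept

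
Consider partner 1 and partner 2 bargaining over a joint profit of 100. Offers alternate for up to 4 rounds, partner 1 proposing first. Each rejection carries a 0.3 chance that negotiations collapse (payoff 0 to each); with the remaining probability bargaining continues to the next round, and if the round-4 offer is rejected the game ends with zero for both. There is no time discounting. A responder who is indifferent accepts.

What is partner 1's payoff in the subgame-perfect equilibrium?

44.7

Round 4 (partner 2 proposes): partner 1 will accept anything ≥ 0, so partner 2 offers 0 and keeps 100.
Round 3 (partner 1 proposes): rejecting gives partner 2 an expected 0.7 × 100 = 70. Partner 1 offers 70 and keeps 100 − 70 = 30.
Round 2 (partner 2 proposes): rejecting gives partner 1 an expected 0.7 × 30 = 21, so partner 2 offers 21, keeping 79.
Round 1 (partner 1 proposes): rejecting gives partner 2 an expected 0.7 × 79 = 55.3. Partner 1 offers 55.3 and keeps 100 − 55.3 = 44.7.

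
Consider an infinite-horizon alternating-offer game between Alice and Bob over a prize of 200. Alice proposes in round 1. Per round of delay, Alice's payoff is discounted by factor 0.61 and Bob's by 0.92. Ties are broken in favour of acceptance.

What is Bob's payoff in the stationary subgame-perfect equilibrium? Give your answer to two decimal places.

163.54

Let x be Alice's share when Alice proposes and y be Bob's share when Bob proposes.
Bob accepts iff offered ≥ 0.92·y, so x = 200 − 0.92y. Symmetrically y = 200 − 0.61x.
Substituting: x = 200 − 0.92(200 − 0.61x), giving x(1 − 0.61·0.92) = 200(1 − 0.92).
So x = 200 × 0.08 / 0.4388 ≈ 36.4631, and Bob receives 200 − x ≈ 163.5369.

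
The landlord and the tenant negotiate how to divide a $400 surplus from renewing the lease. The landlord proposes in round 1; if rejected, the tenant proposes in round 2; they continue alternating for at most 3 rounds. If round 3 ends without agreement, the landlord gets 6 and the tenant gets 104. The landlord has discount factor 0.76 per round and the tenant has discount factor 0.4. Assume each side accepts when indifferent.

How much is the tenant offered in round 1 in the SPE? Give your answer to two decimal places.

Round 3 (the landlord proposes): the tenant gets 104 if talks fail, so the landlord offers 104 and keeps 296.
Round 2 (the tenant proposes): the landlord can get 296 next round, worth 0.76 × 296 = 224.96 now, so the tenant offers 224.96, keeping 175.04.
Round 1 (the landlord proposes): the tenant can get 175.04 next round, worth 0.4 × 175.04 = 70.016 now, so the landlord offers 70.016, keeping 329.984.

70.02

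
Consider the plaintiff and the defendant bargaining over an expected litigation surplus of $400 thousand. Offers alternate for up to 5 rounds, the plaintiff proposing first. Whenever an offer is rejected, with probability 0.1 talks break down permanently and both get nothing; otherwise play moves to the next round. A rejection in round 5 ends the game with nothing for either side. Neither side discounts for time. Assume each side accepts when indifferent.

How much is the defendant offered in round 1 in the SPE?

Round 5 (the plaintiff proposes): the defendant will accept anything ≥ 0, so the plaintiff offers 0 and keeps 400.
Round 4 (the defendant proposes): rejecting gives the plaintiff an expected 0.9 × 400 = 360. The defendant offers 360 and keeps 400 − 360 = 40.
Round 3 (the plaintiff proposes): rejecting gives the defendant an expected 0.9 × 40 = 36. The plaintiff offers 36 and keeps 400 − 36 = 364.
Round 2 (the defendant proposes): rejecting gives the plaintiff an expected 0.9 × 364 = 327.6. The defendant offers 327.6 and keeps 400 − 327.6 = 72.4.
Round 1 (the plaintiff proposes): rejecting gives the defendant an expected 0.9 × 72.4 = 65.16, so the plaintiff offers 65.16, keeping 334.84.

65.16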